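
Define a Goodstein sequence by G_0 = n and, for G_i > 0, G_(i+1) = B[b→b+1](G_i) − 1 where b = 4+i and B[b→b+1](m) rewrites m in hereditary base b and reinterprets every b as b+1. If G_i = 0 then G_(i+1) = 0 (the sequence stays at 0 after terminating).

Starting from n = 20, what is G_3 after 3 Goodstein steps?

step 0: 20 = 4^2 + 4; sub 5 for 4: 5^2 + 5; = 30; G_1 = 30−1 = 29
step 1: 29 = 5^2 + 4; sub 6 for 5: 6^2 + 4; = 40; G_2 = 40−1 = 39
step 2: 39 = 6^2 + 3; sub 7 for 6: 7^2 + 3; = 52; G_3 = 52−1 = 51
step 3: 51 = 7^2 + 2; sub 8 for 7: 8^2 + 2; = 66; G_4 = 66−1 = 65

51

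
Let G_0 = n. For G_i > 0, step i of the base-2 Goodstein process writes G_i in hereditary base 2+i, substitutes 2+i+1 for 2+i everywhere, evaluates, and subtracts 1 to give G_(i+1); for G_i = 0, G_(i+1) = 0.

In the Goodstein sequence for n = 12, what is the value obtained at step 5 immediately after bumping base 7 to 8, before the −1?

12 —HB2→ 2^(2 + 1) + 2^2 —bump→ 3^(3 + 1) + 3^3 = 108 —(−1)→ 107
107 —HB3→ 3^(3 + 1) + 2·3^2 + 2·3 + 2 —bump→ 4^(4 + 1) + 2·4^2 + 2·4 + 2 = 1066 —(−1)→ 1065
1065 —HB4→ 4^(4 + 1) + 2·4^2 + 2·4 + 1 —bump→ 5^(5 + 1) + 2·5^2 + 2·5 + 1 = 15686 —(−1)→ 15685
15685 —HB5→ 5^(5 + 1) + 2·5^2 + 2·5 —bump→ 6^(6 + 1) + 2·6^2 + 2·6 = 280020 —(−1)→ 280019
280019 —HB6→ 6^(6 + 1) + 2·6^2 + 6 + 5 —bump→ 7^(7 + 1) + 2·7^2 + 7 + 5 = 5764911 —(−1)→ 5764910
5764910 —HB7→ 7^(7 + 1) + 2·7^2 + 7 + 4 —bump→ 8^(8 + 1) + 2·8^2 + 8 + 4 = 134217868 —(−1)→ 134217867

134217868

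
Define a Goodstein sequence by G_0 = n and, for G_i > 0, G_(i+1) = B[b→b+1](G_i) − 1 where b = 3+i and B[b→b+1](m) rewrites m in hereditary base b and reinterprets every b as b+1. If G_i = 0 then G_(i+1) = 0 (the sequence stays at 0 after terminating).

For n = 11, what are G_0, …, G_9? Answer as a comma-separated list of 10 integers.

G_0=11  [base 3] 3^2 + 2  →[3↦4]→  4^2 + 2 = 18  −1 ⇒ G_1=17
G_1=17  [base 4] 4^2 + 1  →[4↦5]→  5^2 + 1 = 26  −1 ⇒ G_2=25
G_2=25  [base 5] 5^2  →[5↦6]→  6^2 = 36  −1 ⇒ G_3=35
G_3=35  [base 6] 5·6 + 5  →[6↦7]→  5·7 + 5 = 40  −1 ⇒ G_4=39
G_4=39  [base 7] 5·7 + 4  →[7↦8]→  5·8 + 4 = 44  −1 ⇒ G_5=43
G_5=43  [base 8] 5·8 + 3  →[8↦9]→  5·9 + 3 = 48  −1 ⇒ G_6=47
G_6=47  [base 9] 5·9 + 2  →[9↦10]→  5·10 + 2 = 52  −1 ⇒ G_7=51
G_7=51  [base 10] 5·10 + 1  →[10↦11]→  5·11 + 1 = 56  −1 ⇒ G_8=55
G_8=55  [base 11] 5·11  →[11↦12]→  5·12 = 60  −1 ⇒ G_9=59

11, 17, 25, 35, 39, 43, 47, 51, 55, 59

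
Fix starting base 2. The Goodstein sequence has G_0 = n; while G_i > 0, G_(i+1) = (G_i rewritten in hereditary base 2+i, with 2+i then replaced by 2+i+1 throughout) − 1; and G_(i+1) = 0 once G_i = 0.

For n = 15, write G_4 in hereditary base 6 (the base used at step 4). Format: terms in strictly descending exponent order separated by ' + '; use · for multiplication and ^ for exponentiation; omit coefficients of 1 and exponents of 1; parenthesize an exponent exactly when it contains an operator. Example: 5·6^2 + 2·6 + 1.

6^(6 + 1) + 6^6 + 1

[0] 15 ≡ 2^(2 + 1) + 2^2 + 2 + 1 (base 2). Lift 3: 112. −1: 111.
[1] 111 ≡ 3^(3 + 1) + 3^3 + 3 (base 3). Lift 4: 1284. −1: 1283.
[2] 1283 ≡ 4^(4 + 1) + 4^4 + 3 (base 4). Lift 5: 18753. −1: 18752.
[3] 18752 ≡ 5^(5 + 1) + 5^5 + 2 (base 5). Lift 6: 326594. −1: 326593.
[4] 326593 ≡ 6^(6 + 1) + 6^6 + 1 (base 6). Lift 7: 6588345. −1: 6588344.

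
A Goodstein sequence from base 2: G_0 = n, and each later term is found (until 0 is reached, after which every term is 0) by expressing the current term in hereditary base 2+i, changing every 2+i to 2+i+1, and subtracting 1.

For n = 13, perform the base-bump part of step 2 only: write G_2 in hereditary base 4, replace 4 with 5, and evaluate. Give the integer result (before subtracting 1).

16093

[0] 13 ≡ 2^(2 + 1) + 2^2 + 1 (base 2). Lift 3: 109. −1: 108.
[1] 108 ≡ 3^(3 + 1) + 3^3 (base 3). Lift 4: 1280. −1: 1279.
[2] 1279 ≡ 4^(4 + 1) + 3·4^3 + 3·4^2 + 3·4 + 3 (base 4). Lift 5: 16093. −1: 16092.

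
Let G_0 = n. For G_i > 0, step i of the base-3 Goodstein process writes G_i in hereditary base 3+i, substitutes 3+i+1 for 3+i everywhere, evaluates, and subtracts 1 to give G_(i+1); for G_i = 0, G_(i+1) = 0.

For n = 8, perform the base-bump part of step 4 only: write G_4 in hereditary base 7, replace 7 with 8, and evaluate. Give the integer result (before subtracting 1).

12

i=0: 8 = 2·3 + 2 (b=3); 3→4: 2·4 + 2 = 10; 10−1 = 9
i=1: 9 = 2·4 + 1 (b=4); 4→5: 2·5 + 1 = 11; 11−1 = 10
i=2: 10 = 2·5 (b=5); 5→6: 2·6 = 12; 12−1 = 11
i=3: 11 = 6 + 5 (b=6); 6→7: 7 + 5 = 12; 12−1 = 11
i=4: 11 = 7 + 4 (b=7); 7→8: 8 + 4 = 12; 12−1 = 11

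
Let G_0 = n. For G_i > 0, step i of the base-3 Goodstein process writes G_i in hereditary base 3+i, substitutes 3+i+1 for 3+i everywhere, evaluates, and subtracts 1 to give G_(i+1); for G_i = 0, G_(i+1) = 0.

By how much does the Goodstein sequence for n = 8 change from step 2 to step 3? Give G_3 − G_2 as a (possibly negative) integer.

1

step 0: 8 = 2·3 + 2; sub 4 for 3: 2·4 + 2; = 10; G_1 = 10−1 = 9
step 1: 9 = 2·4 + 1; sub 5 for 4: 2·5 + 1; = 11; G_2 = 11−1 = 10
step 2: 10 = 2·5; sub 6 for 5: 2·6; = 12; G_3 = 12−1 = 11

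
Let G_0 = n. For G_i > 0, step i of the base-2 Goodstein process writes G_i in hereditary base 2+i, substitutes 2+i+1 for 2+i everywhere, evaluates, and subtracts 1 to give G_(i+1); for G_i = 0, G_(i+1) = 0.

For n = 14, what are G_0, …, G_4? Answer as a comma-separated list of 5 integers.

14, 110, 1281, 18750, 326591

step 0: 14 = 2^(2 + 1) + 2^2 + 2; sub 3 for 2: 3^(3 + 1) + 3^3 + 3; = 111; G_1 = 111−1 = 110
step 1: 110 = 3^(3 + 1) + 3^3 + 2; sub 4 for 3: 4^(4 + 1) + 4^4 + 2; = 1282; G_2 = 1282−1 = 1281
step 2: 1281 = 4^(4 + 1) + 4^4 + 1; sub 5 for 4: 5^(5 + 1) + 5^5 + 1; = 18751; G_3 = 18751−1 = 18750
step 3: 18750 = 5^(5 + 1) + 5^5; sub 6 for 5: 6^(6 + 1) + 6^6; = 326592; G_4 = 326592−1 = 326591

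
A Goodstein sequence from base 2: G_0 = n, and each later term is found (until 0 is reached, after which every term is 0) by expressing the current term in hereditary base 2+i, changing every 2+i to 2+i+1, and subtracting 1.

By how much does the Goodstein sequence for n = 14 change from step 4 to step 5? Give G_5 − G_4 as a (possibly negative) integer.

i=0: 14 = 2^(2 + 1) + 2^2 + 2 (b=2); 2→3: 3^(3 + 1) + 3^3 + 3 = 111; 111−1 = 110
i=1: 110 = 3^(3 + 1) + 3^3 + 2 (b=3); 3→4: 4^(4 + 1) + 4^4 + 2 = 1282; 1282−1 = 1281
i=2: 1281 = 4^(4 + 1) + 4^4 + 1 (b=4); 4→5: 5^(5 + 1) + 5^5 + 1 = 18751; 18751−1 = 18750
i=3: 18750 = 5^(5 + 1) + 5^5 (b=5); 5→6: 6^(6 + 1) + 6^6 = 326592; 326592−1 = 326591
i=4: 326591 = 6^(6 + 1) + 5·6^5 + 5·6^4 + 5·6^3 + 5·6^2 + 5·6 + 5 (b=6); 6→7: 7^(7 + 1) + 5·7^5 + 5·7^4 + 5·7^3 + 5·7^2 + 5·7 + 5 = 5862841; 5862841−1 = 5862840

5536249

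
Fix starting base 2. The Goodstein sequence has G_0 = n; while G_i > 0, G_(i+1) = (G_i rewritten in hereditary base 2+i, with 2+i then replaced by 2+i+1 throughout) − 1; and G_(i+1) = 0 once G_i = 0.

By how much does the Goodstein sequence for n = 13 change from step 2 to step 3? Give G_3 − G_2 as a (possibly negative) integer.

14813

step 0: 13 = 2^(2 + 1) + 2^2 + 1; sub 3 for 2: 3^(3 + 1) + 3^3 + 1; = 109; G_1 = 109−1 = 108
step 1: 108 = 3^(3 + 1) + 3^3; sub 4 for 3: 4^(4 + 1) + 4^4; = 1280; G_2 = 1280−1 = 1279
step 2: 1279 = 4^(4 + 1) + 3·4^3 + 3·4^2 + 3·4 + 3; sub 5 for 4: 5^(5 + 1) + 3·5^3 + 3·5^2 + 3·5 + 3; = 16093; G_3 = 16093−1 = 16092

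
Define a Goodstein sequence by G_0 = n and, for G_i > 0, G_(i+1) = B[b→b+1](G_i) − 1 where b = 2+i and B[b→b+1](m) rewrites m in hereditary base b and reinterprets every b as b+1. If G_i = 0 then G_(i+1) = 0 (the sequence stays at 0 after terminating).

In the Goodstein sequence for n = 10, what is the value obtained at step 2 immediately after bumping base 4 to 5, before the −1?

15626

10 —HB2→ 2^(2 + 1) + 2 —bump→ 3^(3 + 1) + 3 = 84 —(−1)→ 83
83 —HB3→ 3^(3 + 1) + 2 —bump→ 4^(4 + 1) + 2 = 1026 —(−1)→ 1025
1025 —HB4→ 4^(4 + 1) + 1 —bump→ 5^(5 + 1) + 1 = 15626 —(−1)→ 15625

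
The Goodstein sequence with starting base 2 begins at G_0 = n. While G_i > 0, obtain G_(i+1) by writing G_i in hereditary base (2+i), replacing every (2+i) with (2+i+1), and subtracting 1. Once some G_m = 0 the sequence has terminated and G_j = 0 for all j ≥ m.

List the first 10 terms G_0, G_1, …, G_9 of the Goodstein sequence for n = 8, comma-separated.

G_0=8  [base 2] 2^(2 + 1)  →[2↦3]→  3^(3 + 1) = 81  −1 ⇒ G_1=80
G_1=80  [base 3] 2·3^3 + 2·3^2 + 2·3 + 2  →[3↦4]→  2·4^4 + 2·4^2 + 2·4 + 2 = 554  −1 ⇒ G_2=553
G_2=553  [base 4] 2·4^4 + 2·4^2 + 2·4 + 1  →[4↦5]→  2·5^5 + 2·5^2 + 2·5 + 1 = 6311  −1 ⇒ G_3=6310
G_3=6310  [base 5] 2·5^5 + 2·5^2 + 2·5  →[5↦6]→  2·6^6 + 2·6^2 + 2·6 = 93396  −1 ⇒ G_4=93395
G_4=93395  [base 6] 2·6^6 + 2·6^2 + 6 + 5  →[6↦7]→  2·7^7 + 2·7^2 + 7 + 5 = 1647196  −1 ⇒ G_5=1647195
G_5=1647195  [base 7] 2·7^7 + 2·7^2 + 7 + 4  →[7↦8]→  2·8^8 + 2·8^2 + 8 + 4 = 33554572  −1 ⇒ G_6=33554571
G_6=33554571  [base 8] 2·8^8 + 2·8^2 + 8 + 3  →[8↦9]→  2·9^9 + 2·9^2 + 9 + 3 = 774841152  −1 ⇒ G_7=774841151
G_7=774841151  [base 9] 2·9^9 + 2·9^2 + 9 + 2  →[9↦10]→  2·10^10 + 2·10^2 + 10 + 2 = 20000000212  −1 ⇒ G_8=20000000211
G_8=20000000211  [base 10] 2·10^10 + 2·10^2 + 10 + 1  →[10↦11]→  2·11^11 + 2·11^2 + 11 + 1 = 570623341476  −1 ⇒ G_9=570623341475

8, 80, 553, 6310, 93395, 1647195, 33554571, 774841151, 20000000211, 570623341475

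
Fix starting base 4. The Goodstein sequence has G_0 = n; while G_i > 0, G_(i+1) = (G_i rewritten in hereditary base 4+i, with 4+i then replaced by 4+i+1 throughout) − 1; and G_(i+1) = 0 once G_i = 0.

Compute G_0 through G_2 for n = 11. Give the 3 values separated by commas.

step 0: 11 = 2·4 + 3; sub 5 for 4: 2·5 + 3; = 13; G_1 = 13−1 = 12
step 1: 12 = 2·5 + 2; sub 6 for 5: 2·6 + 2; = 14; G_2 = 14−1 = 13

11, 12, 13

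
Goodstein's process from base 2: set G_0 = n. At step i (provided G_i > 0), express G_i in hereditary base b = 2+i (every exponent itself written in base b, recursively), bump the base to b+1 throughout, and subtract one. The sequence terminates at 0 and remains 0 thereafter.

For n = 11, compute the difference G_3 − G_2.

i=0: 11 = 2^(2 + 1) + 2 + 1 (b=2); 2→3: 3^(3 + 1) + 3 + 1 = 85; 85−1 = 84
i=1: 84 = 3^(3 + 1) + 3 (b=3); 3→4: 4^(4 + 1) + 4 = 1028; 1028−1 = 1027
i=2: 1027 = 4^(4 + 1) + 3 (b=4); 4→5: 5^(5 + 1) + 3 = 15628; 15628−1 = 15627

14600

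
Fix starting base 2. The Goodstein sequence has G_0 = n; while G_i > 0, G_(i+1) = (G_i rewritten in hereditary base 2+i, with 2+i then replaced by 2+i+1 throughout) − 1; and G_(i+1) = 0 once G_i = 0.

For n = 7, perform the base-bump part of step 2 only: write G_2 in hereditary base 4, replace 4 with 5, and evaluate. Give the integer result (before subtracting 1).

3128

(0) 7|_2 = 2^2 + 2 + 1 ↦ 3^3 + 3 + 1|_3 = 31 ⇒ 30
(1) 30|_3 = 3^3 + 3 ↦ 4^4 + 4|_4 = 260 ⇒ 259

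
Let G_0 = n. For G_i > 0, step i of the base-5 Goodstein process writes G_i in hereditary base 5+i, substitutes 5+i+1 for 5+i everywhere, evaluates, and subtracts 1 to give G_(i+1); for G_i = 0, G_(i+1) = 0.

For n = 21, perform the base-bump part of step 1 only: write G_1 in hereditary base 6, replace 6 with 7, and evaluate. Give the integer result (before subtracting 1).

[0] 21 ≡ 4·5 + 1 (base 5). Lift 6: 25. −1: 24.
[1] 24 ≡ 4·6 (base 6). Lift 7: 28. −1: 27.

28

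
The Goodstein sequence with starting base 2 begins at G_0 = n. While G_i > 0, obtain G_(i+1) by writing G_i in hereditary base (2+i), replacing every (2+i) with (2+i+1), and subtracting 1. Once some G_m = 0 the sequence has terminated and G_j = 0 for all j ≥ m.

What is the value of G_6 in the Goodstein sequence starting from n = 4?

139

[0] 4 ≡ 2^2 (base 2). Lift 3: 27. −1: 26.
[1] 26 ≡ 2·3^2 + 2·3 + 2 (base 3). Lift 4: 42. −1: 41.
[2] 41 ≡ 2·4^2 + 2·4 + 1 (base 4). Lift 5: 61. −1: 60.
[3] 60 ≡ 2·5^2 + 2·5 (base 5). Lift 6: 84. −1: 83.
[4] 83 ≡ 2·6^2 + 6 + 5 (base 6). Lift 7: 110. −1: 109.
[5] 109 ≡ 2·7^2 + 7 + 4 (base 7). Lift 8: 140. −1: 139.
[6] 139 ≡ 2·8^2 + 8 + 3 (base 8). Lift 9: 174. −1: 173.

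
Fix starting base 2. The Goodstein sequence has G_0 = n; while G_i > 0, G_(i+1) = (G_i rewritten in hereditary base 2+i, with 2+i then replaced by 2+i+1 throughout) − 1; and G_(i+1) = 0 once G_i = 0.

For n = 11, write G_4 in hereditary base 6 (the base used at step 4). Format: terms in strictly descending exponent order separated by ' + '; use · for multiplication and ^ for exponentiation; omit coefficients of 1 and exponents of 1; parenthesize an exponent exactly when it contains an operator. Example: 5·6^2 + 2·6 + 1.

6^(6 + 1) + 1

G_0=11  [base 2] 2^(2 + 1) + 2 + 1  →[2↦3]→  3^(3 + 1) + 3 + 1 = 85  −1 ⇒ G_1=84
G_1=84  [base 3] 3^(3 + 1) + 3  →[3↦4]→  4^(4 + 1) + 4 = 1028  −1 ⇒ G_2=1027
G_2=1027  [base 4] 4^(4 + 1) + 3  →[4↦5]→  5^(5 + 1) + 3 = 15628  −1 ⇒ G_3=15627
G_3=15627  [base 5] 5^(5 + 1) + 2  →[5↦6]→  6^(6 + 1) + 2 = 279938  −1 ⇒ G_4=279937
G_4=279937  [base 6] 6^(6 + 1) + 1  →[6↦7]→  7^(7 + 1) + 1 = 5764802  −1 ⇒ G_5=5764801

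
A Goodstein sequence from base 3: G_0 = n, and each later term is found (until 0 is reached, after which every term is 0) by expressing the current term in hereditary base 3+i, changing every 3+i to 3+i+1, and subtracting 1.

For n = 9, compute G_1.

15

9 —HB3→ 3^2 —bump→ 4^2 = 16 —(−1)→ 15
15 —HB4→ 3·4 + 3 —bump→ 3·5 + 3 = 18 —(−1)→ 17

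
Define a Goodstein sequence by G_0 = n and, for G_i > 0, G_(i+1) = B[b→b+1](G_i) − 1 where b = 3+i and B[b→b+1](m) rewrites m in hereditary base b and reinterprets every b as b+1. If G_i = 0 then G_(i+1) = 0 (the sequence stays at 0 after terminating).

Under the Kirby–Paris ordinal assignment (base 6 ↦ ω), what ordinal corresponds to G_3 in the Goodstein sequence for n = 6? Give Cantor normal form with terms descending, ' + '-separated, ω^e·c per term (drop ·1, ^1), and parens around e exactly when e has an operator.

[0] 6 ≡ 2·3 (base 3). Lift 4: 8. −1: 7.
[1] 7 ≡ 4 + 3 (base 4). Lift 5: 8. −1: 7.
[2] 7 ≡ 5 + 2 (base 5). Lift 6: 8. −1: 7.

ω + 1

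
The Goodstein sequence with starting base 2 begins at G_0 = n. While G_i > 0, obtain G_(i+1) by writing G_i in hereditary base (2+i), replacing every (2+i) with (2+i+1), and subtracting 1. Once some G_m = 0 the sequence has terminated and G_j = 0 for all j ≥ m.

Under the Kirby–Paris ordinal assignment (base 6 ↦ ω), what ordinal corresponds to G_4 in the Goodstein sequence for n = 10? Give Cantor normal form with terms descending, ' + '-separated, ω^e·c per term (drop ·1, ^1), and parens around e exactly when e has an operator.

G_0 = 10. HB_2(10) = 2^(2 + 1) + 2. Bump = 84. G_1 = 83.
G_1 = 83. HB_3(83) = 3^(3 + 1) + 2. Bump = 1026. G_2 = 1025.
G_2 = 1025. HB_4(1025) = 4^(4 + 1) + 1. Bump = 15626. G_3 = 15625.
G_3 = 15625. HB_5(15625) = 5^(5 + 1). Bump = 279936. G_4 = 279935.
G_4 = 279935. HB_6(279935) = 5·6^6 + 5·6^5 + 5·6^4 + 5·6^3 + 5·6^2 + 5·6 + 5. Bump = 4215755. G_5 = 4215754.

ω^ω·5 + ω^5·5 + ω^4·5 + ω^3·5 + ω^2·5 + ω·5 + 5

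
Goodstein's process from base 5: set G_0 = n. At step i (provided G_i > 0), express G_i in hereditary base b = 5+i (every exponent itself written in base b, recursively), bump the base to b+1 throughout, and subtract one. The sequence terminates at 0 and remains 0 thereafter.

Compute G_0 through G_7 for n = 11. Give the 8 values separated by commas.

11, 12, 13, 13, 13, 13, 13, 13

(0) 11|_5 = 2·5 + 1 ↦ 2·6 + 1|_6 = 13 ⇒ 12
(1) 12|_6 = 2·6 ↦ 2·7|_7 = 14 ⇒ 13
(2) 13|_7 = 7 + 6 ↦ 8 + 6|_8 = 14 ⇒ 13
(3) 13|_8 = 8 + 5 ↦ 9 + 5|_9 = 14 ⇒ 13
(4) 13|_9 = 9 + 4 ↦ 10 + 4|_10 = 14 ⇒ 13
(5) 13|_10 = 10 + 3 ↦ 11 + 3|_11 = 14 ⇒ 13
(6) 13|_11 = 11 + 2 ↦ 12 + 2|_12 = 14 ⇒ 13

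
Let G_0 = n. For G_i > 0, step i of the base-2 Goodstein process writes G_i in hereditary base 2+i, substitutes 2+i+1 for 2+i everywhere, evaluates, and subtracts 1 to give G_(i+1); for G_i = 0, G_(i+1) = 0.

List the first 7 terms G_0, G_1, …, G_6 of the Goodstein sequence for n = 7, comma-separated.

7, 30, 259, 3127, 46657, 823543, 16777215

i=0: 7 = 2^2 + 2 + 1 (b=2); 2→3: 3^3 + 3 + 1 = 31; 31−1 = 30
i=1: 30 = 3^3 + 3 (b=3); 3→4: 4^4 + 4 = 260; 260−1 = 259
i=2: 259 = 4^4 + 3 (b=4); 4→5: 5^5 + 3 = 3128; 3128−1 = 3127
i=3: 3127 = 5^5 + 2 (b=5); 5→6: 6^6 + 2 = 46658; 46658−1 = 46657
i=4: 46657 = 6^6 + 1 (b=6); 6→7: 7^7 + 1 = 823544; 823544−1 = 823543
i=5: 823543 = 7^7 (b=7); 7→8: 8^8 = 16777216; 16777216−1 = 16777215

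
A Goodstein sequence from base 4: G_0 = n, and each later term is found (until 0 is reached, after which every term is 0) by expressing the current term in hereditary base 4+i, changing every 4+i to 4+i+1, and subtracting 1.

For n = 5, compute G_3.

4

i=0: 5 = 4 + 1 (b=4); 4→5: 5 + 1 = 6; 6−1 = 5
i=1: 5 = 5 (b=5); 5→6: 6 = 6; 6−1 = 5
i=2: 5 = 5 (b=6); 6→7: 5 = 5; 5−1 = 4
i=3: 4 = 4 (b=7); 7→8: 4 = 4; 4−1 = 3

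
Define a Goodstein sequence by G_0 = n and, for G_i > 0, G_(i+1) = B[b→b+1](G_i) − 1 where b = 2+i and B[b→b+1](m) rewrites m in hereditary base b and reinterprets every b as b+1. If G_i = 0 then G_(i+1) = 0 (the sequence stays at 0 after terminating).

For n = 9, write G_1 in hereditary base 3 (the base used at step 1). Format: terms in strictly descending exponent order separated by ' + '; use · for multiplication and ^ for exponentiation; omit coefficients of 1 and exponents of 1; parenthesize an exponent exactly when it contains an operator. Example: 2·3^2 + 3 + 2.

step 0: 9 = 2^(2 + 1) + 1; sub 3 for 2: 3^(3 + 1) + 1; = 82; G_1 = 82−1 = 81
step 1: 81 = 3^(3 + 1); sub 4 for 3: 4^(4 + 1); = 1024; G_2 = 1024−1 = 1023

3^(3 + 1)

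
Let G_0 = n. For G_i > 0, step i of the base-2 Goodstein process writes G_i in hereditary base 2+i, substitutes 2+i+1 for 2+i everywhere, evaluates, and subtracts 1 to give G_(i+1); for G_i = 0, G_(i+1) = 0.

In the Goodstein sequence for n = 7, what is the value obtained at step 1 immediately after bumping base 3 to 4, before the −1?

260

i=0: 7 = 2^2 + 2 + 1 (b=2); 2→3: 3^3 + 3 + 1 = 31; 31−1 = 30
i=1: 30 = 3^3 + 3 (b=3); 3→4: 4^4 + 4 = 260; 260−1 = 259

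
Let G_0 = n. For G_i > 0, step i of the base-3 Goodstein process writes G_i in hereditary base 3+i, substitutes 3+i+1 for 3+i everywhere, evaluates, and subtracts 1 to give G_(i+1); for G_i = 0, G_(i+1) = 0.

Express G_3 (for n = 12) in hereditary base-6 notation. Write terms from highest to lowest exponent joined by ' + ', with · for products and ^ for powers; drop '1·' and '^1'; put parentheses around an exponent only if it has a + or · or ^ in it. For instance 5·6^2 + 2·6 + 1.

6^2 + 1

i=0: 12 = 3^2 + 3 (b=3); 3→4: 4^2 + 4 = 20; 20−1 = 19
i=1: 19 = 4^2 + 3 (b=4); 4→5: 5^2 + 3 = 28; 28−1 = 27
i=2: 27 = 5^2 + 2 (b=5); 5→6: 6^2 + 2 = 38; 38−1 = 37
i=3: 37 = 6^2 + 1 (b=6); 6→7: 7^2 + 1 = 50; 50−1 = 49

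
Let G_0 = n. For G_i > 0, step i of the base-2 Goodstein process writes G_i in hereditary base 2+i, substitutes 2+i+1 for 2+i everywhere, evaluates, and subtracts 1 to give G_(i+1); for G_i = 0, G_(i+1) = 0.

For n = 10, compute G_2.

G_0=10  [base 2] 2^(2 + 1) + 2  →[2↦3]→  3^(3 + 1) + 3 = 84  −1 ⇒ G_1=83
G_1=83  [base 3] 3^(3 + 1) + 2  →[3↦4]→  4^(4 + 1) + 2 = 1026  −1 ⇒ G_2=1025
G_2=1025  [base 4] 4^(4 + 1) + 1  →[4↦5]→  5^(5 + 1) + 1 = 15626  −1 ⇒ G_3=15625

1025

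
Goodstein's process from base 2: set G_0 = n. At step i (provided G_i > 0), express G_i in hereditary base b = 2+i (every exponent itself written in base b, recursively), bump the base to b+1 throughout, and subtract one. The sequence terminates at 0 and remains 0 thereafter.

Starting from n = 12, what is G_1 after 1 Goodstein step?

i=0: 12 = 2^(2 + 1) + 2^2 (b=2); 2→3: 3^(3 + 1) + 3^3 = 108; 108−1 = 107
i=1: 107 = 3^(3 + 1) + 2·3^2 + 2·3 + 2 (b=3); 3→4: 4^(4 + 1) + 2·4^2 + 2·4 + 2 = 1066; 1066−1 = 1065

107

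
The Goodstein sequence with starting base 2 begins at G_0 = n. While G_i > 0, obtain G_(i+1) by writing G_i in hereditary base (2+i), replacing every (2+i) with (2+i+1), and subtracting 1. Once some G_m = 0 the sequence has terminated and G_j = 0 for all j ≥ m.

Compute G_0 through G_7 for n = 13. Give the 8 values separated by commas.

13, 108, 1279, 16092, 280711, 5765998, 134219479, 3486786855

13 —HB2→ 2^(2 + 1) + 2^2 + 1 —bump→ 3^(3 + 1) + 3^3 + 1 = 109 —(−1)→ 108
108 —HB3→ 3^(3 + 1) + 3^3 —bump→ 4^(4 + 1) + 4^4 = 1280 —(−1)→ 1279
1279 —HB4→ 4^(4 + 1) + 3·4^3 + 3·4^2 + 3·4 + 3 —bump→ 5^(5 + 1) + 3·5^3 + 3·5^2 + 3·5 + 3 = 16093 —(−1)→ 16092
16092 —HB5→ 5^(5 + 1) + 3·5^3 + 3·5^2 + 3·5 + 2 —bump→ 6^(6 + 1) + 3·6^3 + 3·6^2 + 3·6 + 2 = 280712 —(−1)→ 280711
280711 —HB6→ 6^(6 + 1) + 3·6^3 + 3·6^2 + 3·6 + 1 —bump→ 7^(7 + 1) + 3·7^3 + 3·7^2 + 3·7 + 1 = 5765999 —(−1)→ 5765998
5765998 —HB7→ 7^(7 + 1) + 3·7^3 + 3·7^2 + 3·7 —bump→ 8^(8 + 1) + 3·8^3 + 3·8^2 + 3·8 = 134219480 —(−1)→ 134219479
134219479 —HB8→ 8^(8 + 1) + 3·8^3 + 3·8^2 + 2·8 + 7 —bump→ 9^(9 + 1) + 3·9^3 + 3·9^2 + 2·9 + 7 = 3486786856 —(−1)→ 3486786855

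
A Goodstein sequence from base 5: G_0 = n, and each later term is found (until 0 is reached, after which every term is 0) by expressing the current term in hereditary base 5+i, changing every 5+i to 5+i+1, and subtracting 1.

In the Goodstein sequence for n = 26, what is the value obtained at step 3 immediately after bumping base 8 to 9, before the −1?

59

(0) 26|_5 = 5^2 + 1 ↦ 6^2 + 1|_6 = 37 ⇒ 36
(1) 36|_6 = 6^2 ↦ 7^2|_7 = 49 ⇒ 48
(2) 48|_7 = 6·7 + 6 ↦ 6·8 + 6|_8 = 54 ⇒ 53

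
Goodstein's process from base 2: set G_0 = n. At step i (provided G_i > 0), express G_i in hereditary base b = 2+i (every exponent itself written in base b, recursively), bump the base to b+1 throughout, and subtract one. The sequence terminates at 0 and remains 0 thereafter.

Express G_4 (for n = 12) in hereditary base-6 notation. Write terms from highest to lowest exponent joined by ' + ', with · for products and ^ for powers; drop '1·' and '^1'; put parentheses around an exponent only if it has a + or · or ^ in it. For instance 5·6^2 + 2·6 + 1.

G_0 = 12. HB_2(12) = 2^(2 + 1) + 2^2. Bump = 108. G_1 = 107.
G_1 = 107. HB_3(107) = 3^(3 + 1) + 2·3^2 + 2·3 + 2. Bump = 1066. G_2 = 1065.
G_2 = 1065. HB_4(1065) = 4^(4 + 1) + 2·4^2 + 2·4 + 1. Bump = 15686. G_3 = 15685.
G_3 = 15685. HB_5(15685) = 5^(5 + 1) + 2·5^2 + 2·5. Bump = 280020. G_4 = 280019.

6^(6 + 1) + 2·6^2 + 6 + 5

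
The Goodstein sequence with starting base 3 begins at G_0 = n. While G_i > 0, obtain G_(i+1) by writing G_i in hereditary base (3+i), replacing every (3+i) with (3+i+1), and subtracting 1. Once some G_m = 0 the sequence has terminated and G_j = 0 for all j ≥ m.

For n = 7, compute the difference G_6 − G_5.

(0) 7|_3 = 2·3 + 1 ↦ 2·4 + 1|_4 = 9 ⇒ 8
(1) 8|_4 = 2·4 ↦ 2·5|_5 = 10 ⇒ 9
(2) 9|_5 = 5 + 4 ↦ 6 + 4|_6 = 10 ⇒ 9
(3) 9|_6 = 6 + 3 ↦ 7 + 3|_7 = 10 ⇒ 9
(4) 9|_7 = 7 + 2 ↦ 8 + 2|_8 = 10 ⇒ 9
(5) 9|_8 = 8 + 1 ↦ 9 + 1|_9 = 10 ⇒ 9

0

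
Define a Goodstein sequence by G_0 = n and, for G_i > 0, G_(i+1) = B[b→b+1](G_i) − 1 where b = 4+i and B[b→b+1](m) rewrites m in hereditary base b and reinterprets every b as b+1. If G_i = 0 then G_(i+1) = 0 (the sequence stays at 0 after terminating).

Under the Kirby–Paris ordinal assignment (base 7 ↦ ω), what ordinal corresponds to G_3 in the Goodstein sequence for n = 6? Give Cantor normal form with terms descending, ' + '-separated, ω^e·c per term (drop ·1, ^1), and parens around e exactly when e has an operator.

base 4: 6 = 4 + 2; at 5: 5 + 2 = 7; next = 6
base 5: 6 = 5 + 1; at 6: 6 + 1 = 7; next = 6
base 6: 6 = 6; at 7: 7 = 7; next = 6
base 7: 6 = 6; at 8: 6 = 6; next = 5

6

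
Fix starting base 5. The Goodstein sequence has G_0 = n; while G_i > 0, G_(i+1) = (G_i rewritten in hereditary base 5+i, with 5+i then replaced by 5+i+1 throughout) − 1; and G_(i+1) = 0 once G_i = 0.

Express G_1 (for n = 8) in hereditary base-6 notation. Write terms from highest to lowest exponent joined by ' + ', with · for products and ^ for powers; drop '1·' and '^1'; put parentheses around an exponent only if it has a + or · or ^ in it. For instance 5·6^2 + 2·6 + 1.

6 + 2

[0] 8 ≡ 5 + 3 (base 5). Lift 6: 9. −1: 8.
[1] 8 ≡ 6 + 2 (base 6). Lift 7: 9. −1: 8.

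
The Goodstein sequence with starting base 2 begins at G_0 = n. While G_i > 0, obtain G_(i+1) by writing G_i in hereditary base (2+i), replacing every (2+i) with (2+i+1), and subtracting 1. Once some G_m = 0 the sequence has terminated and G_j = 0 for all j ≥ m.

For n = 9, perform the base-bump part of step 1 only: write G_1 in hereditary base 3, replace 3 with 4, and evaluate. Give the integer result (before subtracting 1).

G_0 = 9. HB_2(9) = 2^(2 + 1) + 1. Bump = 82. G_1 = 81.
G_1 = 81. HB_3(81) = 3^(3 + 1). Bump = 1024. G_2 = 1023.

1024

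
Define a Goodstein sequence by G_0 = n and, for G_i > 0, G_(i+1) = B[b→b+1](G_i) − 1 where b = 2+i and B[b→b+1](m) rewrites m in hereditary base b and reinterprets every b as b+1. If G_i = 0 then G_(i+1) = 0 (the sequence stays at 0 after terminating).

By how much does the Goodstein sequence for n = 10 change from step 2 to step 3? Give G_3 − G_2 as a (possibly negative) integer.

14600

step 0: 10 = 2^(2 + 1) + 2; sub 3 for 2: 3^(3 + 1) + 3; = 84; G_1 = 84−1 = 83
step 1: 83 = 3^(3 + 1) + 2; sub 4 for 3: 4^(4 + 1) + 2; = 1026; G_2 = 1026−1 = 1025
step 2: 1025 = 4^(4 + 1) + 1; sub 5 for 4: 5^(5 + 1) + 1; = 15626; G_3 = 15626−1 = 15625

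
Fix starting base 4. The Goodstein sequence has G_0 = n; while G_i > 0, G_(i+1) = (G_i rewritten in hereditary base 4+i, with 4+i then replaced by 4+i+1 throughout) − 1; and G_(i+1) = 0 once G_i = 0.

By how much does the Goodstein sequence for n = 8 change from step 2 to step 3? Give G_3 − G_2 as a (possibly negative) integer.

8 —HB4→ 2·4 —bump→ 2·5 = 10 —(−1)→ 9
9 —HB5→ 5 + 4 —bump→ 6 + 4 = 10 —(−1)→ 9
9 —HB6→ 6 + 3 —bump→ 7 + 3 = 10 —(−1)→ 9

0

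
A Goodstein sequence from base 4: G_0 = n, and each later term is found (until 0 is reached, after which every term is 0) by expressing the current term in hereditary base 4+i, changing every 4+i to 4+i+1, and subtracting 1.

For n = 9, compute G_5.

11

9 —HB4→ 2·4 + 1 —bump→ 2·5 + 1 = 11 —(−1)→ 10
10 —HB5→ 2·5 —bump→ 2·6 = 12 —(−1)→ 11
11 —HB6→ 6 + 5 —bump→ 7 + 5 = 12 —(−1)→ 11
11 —HB7→ 7 + 4 —bump→ 8 + 4 = 12 —(−1)→ 11
11 —HB8→ 8 + 3 —bump→ 9 + 3 = 12 —(−1)→ 11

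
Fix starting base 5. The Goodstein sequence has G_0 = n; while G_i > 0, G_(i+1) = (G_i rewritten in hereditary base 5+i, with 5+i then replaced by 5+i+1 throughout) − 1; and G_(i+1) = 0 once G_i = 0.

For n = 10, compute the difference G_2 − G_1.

[0] 10 ≡ 2·5 (base 5). Lift 6: 12. −1: 11.
[1] 11 ≡ 6 + 5 (base 6). Lift 7: 12. −1: 11.

0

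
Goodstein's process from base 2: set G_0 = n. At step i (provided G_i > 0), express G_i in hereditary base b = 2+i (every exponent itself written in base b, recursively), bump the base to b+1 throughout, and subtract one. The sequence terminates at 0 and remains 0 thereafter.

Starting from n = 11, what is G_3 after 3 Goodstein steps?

15627

i=0: 11 = 2^(2 + 1) + 2 + 1 (b=2); 2→3: 3^(3 + 1) + 3 + 1 = 85; 85−1 = 84
i=1: 84 = 3^(3 + 1) + 3 (b=3); 3→4: 4^(4 + 1) + 4 = 1028; 1028−1 = 1027
i=2: 1027 = 4^(4 + 1) + 3 (b=4); 4→5: 5^(5 + 1) + 3 = 15628; 15628−1 = 15627
i=3: 15627 = 5^(5 + 1) + 2 (b=5); 5→6: 6^(6 + 1) + 2 = 279938; 279938−1 = 279937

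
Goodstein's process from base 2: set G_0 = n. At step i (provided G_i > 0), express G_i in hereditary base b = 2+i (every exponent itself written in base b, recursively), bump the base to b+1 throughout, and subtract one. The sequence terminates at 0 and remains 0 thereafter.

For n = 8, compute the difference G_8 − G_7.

19225159060

G_0 = 8. HB_2(8) = 2^(2 + 1). Bump = 81. G_1 = 80.
G_1 = 80. HB_3(80) = 2·3^3 + 2·3^2 + 2·3 + 2. Bump = 554. G_2 = 553.
G_2 = 553. HB_4(553) = 2·4^4 + 2·4^2 + 2·4 + 1. Bump = 6311. G_3 = 6310.
G_3 = 6310. HB_5(6310) = 2·5^5 + 2·5^2 + 2·5. Bump = 93396. G_4 = 93395.
G_4 = 93395. HB_6(93395) = 2·6^6 + 2·6^2 + 6 + 5. Bump = 1647196. G_5 = 1647195.
G_5 = 1647195. HB_7(1647195) = 2·7^7 + 2·7^2 + 7 + 4. Bump = 33554572. G_6 = 33554571.
G_6 = 33554571. HB_8(33554571) = 2·8^8 + 2·8^2 + 8 + 3. Bump = 774841152. G_7 = 774841151.
G_7 = 774841151. HB_9(774841151) = 2·9^9 + 2·9^2 + 9 + 2. Bump = 20000000212. G_8 = 20000000211.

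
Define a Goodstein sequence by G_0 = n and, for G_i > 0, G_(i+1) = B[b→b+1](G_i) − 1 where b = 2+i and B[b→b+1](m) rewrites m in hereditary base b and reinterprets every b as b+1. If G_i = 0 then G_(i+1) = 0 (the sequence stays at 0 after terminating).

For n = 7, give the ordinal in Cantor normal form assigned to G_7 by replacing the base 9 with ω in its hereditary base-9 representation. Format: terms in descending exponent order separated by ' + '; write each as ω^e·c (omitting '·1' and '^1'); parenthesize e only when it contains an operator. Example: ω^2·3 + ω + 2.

ω^7·7 + ω^6·7 + ω^5·7 + ω^4·7 + ω^3·7 + ω^2·7 + ω·7 + 6

(0) 7|_2 = 2^2 + 2 + 1 ↦ 3^3 + 3 + 1|_3 = 31 ⇒ 30
(1) 30|_3 = 3^3 + 3 ↦ 4^4 + 4|_4 = 260 ⇒ 259
(2) 259|_4 = 4^4 + 3 ↦ 5^5 + 3|_5 = 3128 ⇒ 3127
(3) 3127|_5 = 5^5 + 2 ↦ 6^6 + 2|_6 = 46658 ⇒ 46657
(4) 46657|_6 = 6^6 + 1 ↦ 7^7 + 1|_7 = 823544 ⇒ 823543
(5) 823543|_7 = 7^7 ↦ 8^8|_8 = 16777216 ⇒ 16777215
(6) 16777215|_8 = 7·8^7 + 7·8^6 + 7·8^5 + 7·8^4 + 7·8^3 + 7·8^2 + 7·8 + 7 ↦ 7·9^7 + 7·9^6 + 7·9^5 + 7·9^4 + 7·9^3 + 7·9^2 + 7·9 + 7|_9 = 37665880 ⇒ 37665879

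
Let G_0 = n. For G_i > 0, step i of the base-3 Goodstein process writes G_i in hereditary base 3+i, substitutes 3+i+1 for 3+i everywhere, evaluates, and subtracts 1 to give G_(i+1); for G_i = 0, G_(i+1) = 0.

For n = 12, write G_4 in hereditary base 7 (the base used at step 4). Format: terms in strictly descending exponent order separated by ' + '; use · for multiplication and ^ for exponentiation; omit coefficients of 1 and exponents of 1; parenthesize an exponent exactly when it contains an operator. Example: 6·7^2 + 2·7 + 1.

7^2

12 —HB3→ 3^2 + 3 —bump→ 4^2 + 4 = 20 —(−1)→ 19
19 —HB4→ 4^2 + 3 —bump→ 5^2 + 3 = 28 —(−1)→ 27
27 —HB5→ 5^2 + 2 —bump→ 6^2 + 2 = 38 —(−1)→ 37
37 —HB6→ 6^2 + 1 —bump→ 7^2 + 1 = 50 —(−1)→ 49
49 —HB7→ 7^2 —bump→ 8^2 = 64 —(−1)→ 63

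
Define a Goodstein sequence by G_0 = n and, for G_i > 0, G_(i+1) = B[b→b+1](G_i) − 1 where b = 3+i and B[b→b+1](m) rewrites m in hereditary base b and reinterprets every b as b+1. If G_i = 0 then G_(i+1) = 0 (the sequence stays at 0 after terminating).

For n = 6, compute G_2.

7

base 3: 6 = 2·3; at 4: 2·4 = 8; next = 7
base 4: 7 = 4 + 3; at 5: 5 + 3 = 8; next = 7
base 5: 7 = 5 + 2; at 6: 6 + 2 = 8; next = 7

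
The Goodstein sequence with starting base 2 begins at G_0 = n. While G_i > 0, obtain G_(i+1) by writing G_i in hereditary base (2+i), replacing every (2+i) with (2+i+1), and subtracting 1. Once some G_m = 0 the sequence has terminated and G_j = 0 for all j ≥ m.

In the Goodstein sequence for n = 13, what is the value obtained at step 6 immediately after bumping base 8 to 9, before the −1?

(0) 13|_2 = 2^(2 + 1) + 2^2 + 1 ↦ 3^(3 + 1) + 3^3 + 1|_3 = 109 ⇒ 108
(1) 108|_3 = 3^(3 + 1) + 3^3 ↦ 4^(4 + 1) + 4^4|_4 = 1280 ⇒ 1279
(2) 1279|_4 = 4^(4 + 1) + 3·4^3 + 3·4^2 + 3·4 + 3 ↦ 5^(5 + 1) + 3·5^3 + 3·5^2 + 3·5 + 3|_5 = 16093 ⇒ 16092
(3) 16092|_5 = 5^(5 + 1) + 3·5^3 + 3·5^2 + 3·5 + 2 ↦ 6^(6 + 1) + 3·6^3 + 3·6^2 + 3·6 + 2|_6 = 280712 ⇒ 280711
(4) 280711|_6 = 6^(6 + 1) + 3·6^3 + 3·6^2 + 3·6 + 1 ↦ 7^(7 + 1) + 3·7^3 + 3·7^2 + 3·7 + 1|_7 = 5765999 ⇒ 5765998
(5) 5765998|_7 = 7^(7 + 1) + 3·7^3 + 3·7^2 + 3·7 ↦ 8^(8 + 1) + 3·8^3 + 3·8^2 + 3·8|_8 = 134219480 ⇒ 134219479
(6) 134219479|_8 = 8^(8 + 1) + 3·8^3 + 3·8^2 + 2·8 + 7 ↦ 9^(9 + 1) + 3·9^3 + 3·9^2 + 2·9 + 7|_9 = 3486786856 ⇒ 3486786855

3486786856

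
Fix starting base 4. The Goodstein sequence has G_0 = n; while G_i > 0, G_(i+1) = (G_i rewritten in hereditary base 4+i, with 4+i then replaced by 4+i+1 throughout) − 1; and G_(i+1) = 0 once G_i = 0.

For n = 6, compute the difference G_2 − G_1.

0

base 4: 6 = 4 + 2; at 5: 5 + 2 = 7; next = 6
base 5: 6 = 5 + 1; at 6: 6 + 1 = 7; next = 6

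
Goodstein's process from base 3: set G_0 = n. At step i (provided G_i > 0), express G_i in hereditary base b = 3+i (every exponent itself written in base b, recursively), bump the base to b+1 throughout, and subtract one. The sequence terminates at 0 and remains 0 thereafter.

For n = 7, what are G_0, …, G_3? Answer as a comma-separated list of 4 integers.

7, 8, 9, 9

(0) 7|_3 = 2·3 + 1 ↦ 2·4 + 1|_4 = 9 ⇒ 8
(1) 8|_4 = 2·4 ↦ 2·5|_5 = 10 ⇒ 9
(2) 9|_5 = 5 + 4 ↦ 6 + 4|_6 = 10 ⇒ 9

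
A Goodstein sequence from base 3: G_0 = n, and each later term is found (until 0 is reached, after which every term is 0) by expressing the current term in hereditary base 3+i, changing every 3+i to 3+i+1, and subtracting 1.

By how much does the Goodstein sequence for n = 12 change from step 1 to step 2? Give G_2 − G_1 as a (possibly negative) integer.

12 —HB3→ 3^2 + 3 —bump→ 4^2 + 4 = 20 —(−1)→ 19
19 —HB4→ 4^2 + 3 —bump→ 5^2 + 3 = 28 —(−1)→ 27

8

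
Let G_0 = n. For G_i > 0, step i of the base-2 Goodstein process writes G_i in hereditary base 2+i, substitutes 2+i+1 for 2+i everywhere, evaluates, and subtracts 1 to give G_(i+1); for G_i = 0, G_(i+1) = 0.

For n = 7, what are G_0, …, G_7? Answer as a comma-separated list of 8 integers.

7 —HB2→ 2^2 + 2 + 1 —bump→ 3^3 + 3 + 1 = 31 —(−1)→ 30
30 —HB3→ 3^3 + 3 —bump→ 4^4 + 4 = 260 —(−1)→ 259
259 —HB4→ 4^4 + 3 —bump→ 5^5 + 3 = 3128 —(−1)→ 3127
3127 —HB5→ 5^5 + 2 —bump→ 6^6 + 2 = 46658 —(−1)→ 46657
46657 —HB6→ 6^6 + 1 —bump→ 7^7 + 1 = 823544 —(−1)→ 823543
823543 —HB7→ 7^7 —bump→ 8^8 = 16777216 —(−1)→ 16777215
16777215 —HB8→ 7·8^7 + 7·8^6 + 7·8^5 + 7·8^4 + 7·8^3 + 7·8^2 + 7·8 + 7 —bump→ 7·9^7 + 7·9^6 + 7·9^5 + 7·9^4 + 7·9^3 + 7·9^2 + 7·9 + 7 = 37665880 —(−1)→ 37665879

7, 30, 259, 3127, 46657, 823543, 16777215, 37665879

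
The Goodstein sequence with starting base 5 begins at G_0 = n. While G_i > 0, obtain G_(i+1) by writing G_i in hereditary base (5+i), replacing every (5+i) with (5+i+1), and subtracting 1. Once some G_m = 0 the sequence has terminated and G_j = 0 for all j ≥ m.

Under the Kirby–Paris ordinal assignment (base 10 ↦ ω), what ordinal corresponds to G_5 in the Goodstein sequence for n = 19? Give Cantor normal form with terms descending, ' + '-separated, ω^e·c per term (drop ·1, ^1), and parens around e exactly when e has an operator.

ω·2 + 9

i=0: 19 = 3·5 + 4 (b=5); 5→6: 3·6 + 4 = 22; 22−1 = 21
i=1: 21 = 3·6 + 3 (b=6); 6→7: 3·7 + 3 = 24; 24−1 = 23
i=2: 23 = 3·7 + 2 (b=7); 7→8: 3·8 + 2 = 26; 26−1 = 25
i=3: 25 = 3·8 + 1 (b=8); 8→9: 3·9 + 1 = 28; 28−1 = 27
i=4: 27 = 3·9 (b=9); 9→10: 3·10 = 30; 30−1 = 29
i=5: 29 = 2·10 + 9 (b=10); 10→11: 2·11 + 9 = 31; 31−1 = 30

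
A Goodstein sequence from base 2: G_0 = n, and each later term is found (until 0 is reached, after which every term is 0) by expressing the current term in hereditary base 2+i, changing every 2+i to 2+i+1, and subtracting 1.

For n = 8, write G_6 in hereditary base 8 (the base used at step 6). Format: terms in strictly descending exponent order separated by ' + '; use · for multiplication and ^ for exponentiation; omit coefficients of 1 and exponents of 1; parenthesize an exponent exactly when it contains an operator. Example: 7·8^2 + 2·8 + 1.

2·8^8 + 2·8^2 + 8 + 3

[0] 8 ≡ 2^(2 + 1) (base 2). Lift 3: 81. −1: 80.
[1] 80 ≡ 2·3^3 + 2·3^2 + 2·3 + 2 (base 3). Lift 4: 554. −1: 553.
[2] 553 ≡ 2·4^4 + 2·4^2 + 2·4 + 1 (base 4). Lift 5: 6311. −1: 6310.
[3] 6310 ≡ 2·5^5 + 2·5^2 + 2·5 (base 5). Lift 6: 93396. −1: 93395.
[4] 93395 ≡ 2·6^6 + 2·6^2 + 6 + 5 (base 6). Lift 7: 1647196. −1: 1647195.
[5] 1647195 ≡ 2·7^7 + 2·7^2 + 7 + 4 (base 7). Lift 8: 33554572. −1: 33554571.
[6] 33554571 ≡ 2·8^8 + 2·8^2 + 8 + 3 (base 8). Lift 9: 774841152. −1: 774841151.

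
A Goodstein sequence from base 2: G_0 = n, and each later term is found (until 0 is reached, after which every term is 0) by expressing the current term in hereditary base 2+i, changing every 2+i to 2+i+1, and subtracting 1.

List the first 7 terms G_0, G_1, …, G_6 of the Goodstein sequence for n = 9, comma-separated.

step 0: 9 = 2^(2 + 1) + 1; sub 3 for 2: 3^(3 + 1) + 1; = 82; G_1 = 82−1 = 81
step 1: 81 = 3^(3 + 1); sub 4 for 3: 4^(4 + 1); = 1024; G_2 = 1024−1 = 1023
step 2: 1023 = 3·4^4 + 3·4^3 + 3·4^2 + 3·4 + 3; sub 5 for 4: 3·5^5 + 3·5^3 + 3·5^2 + 3·5 + 3; = 9843; G_3 = 9843−1 = 9842
step 3: 9842 = 3·5^5 + 3·5^3 + 3·5^2 + 3·5 + 2; sub 6 for 5: 3·6^6 + 3·6^3 + 3·6^2 + 3·6 + 2; = 140744; G_4 = 140744−1 = 140743
step 4: 140743 = 3·6^6 + 3·6^3 + 3·6^2 + 3·6 + 1; sub 7 for 6: 3·7^7 + 3·7^3 + 3·7^2 + 3·7 + 1; = 2471827; G_5 = 2471827−1 = 2471826
step 5: 2471826 = 3·7^7 + 3·7^3 + 3·7^2 + 3·7; sub 8 for 7: 3·8^8 + 3·8^3 + 3·8^2 + 3·8; = 50333400; G_6 = 50333400−1 = 50333399

9, 81, 1023, 9842, 140743, 2471826, 50333399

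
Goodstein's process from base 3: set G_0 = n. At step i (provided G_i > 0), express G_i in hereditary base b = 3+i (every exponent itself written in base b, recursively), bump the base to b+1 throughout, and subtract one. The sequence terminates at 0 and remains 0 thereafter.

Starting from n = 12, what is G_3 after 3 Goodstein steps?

37

(0) 12|_3 = 3^2 + 3 ↦ 4^2 + 4|_4 = 20 ⇒ 19
(1) 19|_4 = 4^2 + 3 ↦ 5^2 + 3|_5 = 28 ⇒ 27
(2) 27|_5 = 5^2 + 2 ↦ 6^2 + 2|_6 = 38 ⇒ 37
(3) 37|_6 = 6^2 + 1 ↦ 7^2 + 1|_7 = 50 ⇒ 49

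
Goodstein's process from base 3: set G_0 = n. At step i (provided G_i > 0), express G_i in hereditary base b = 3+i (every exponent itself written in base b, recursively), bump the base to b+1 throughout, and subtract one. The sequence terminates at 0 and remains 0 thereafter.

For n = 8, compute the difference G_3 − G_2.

i=0: 8 = 2·3 + 2 (b=3); 3→4: 2·4 + 2 = 10; 10−1 = 9
i=1: 9 = 2·4 + 1 (b=4); 4→5: 2·5 + 1 = 11; 11−1 = 10
i=2: 10 = 2·5 (b=5); 5→6: 2·6 = 12; 12−1 = 11

1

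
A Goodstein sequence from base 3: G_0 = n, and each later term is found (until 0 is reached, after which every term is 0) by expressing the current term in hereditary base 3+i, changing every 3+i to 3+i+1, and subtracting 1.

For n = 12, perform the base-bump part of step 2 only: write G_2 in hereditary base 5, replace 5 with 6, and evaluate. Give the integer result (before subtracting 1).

base 3: 12 = 3^2 + 3; at 4: 4^2 + 4 = 20; next = 19
base 4: 19 = 4^2 + 3; at 5: 5^2 + 3 = 28; next = 27
base 5: 27 = 5^2 + 2; at 6: 6^2 + 2 = 38; next = 37

38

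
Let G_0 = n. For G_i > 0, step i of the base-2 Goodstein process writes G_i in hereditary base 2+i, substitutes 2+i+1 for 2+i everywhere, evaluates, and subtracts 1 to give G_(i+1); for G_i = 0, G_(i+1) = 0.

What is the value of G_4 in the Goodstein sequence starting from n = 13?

280711

base 2: 13 = 2^(2 + 1) + 2^2 + 1; at 3: 3^(3 + 1) + 3^3 + 1 = 109; next = 108
base 3: 108 = 3^(3 + 1) + 3^3; at 4: 4^(4 + 1) + 4^4 = 1280; next = 1279
base 4: 1279 = 4^(4 + 1) + 3·4^3 + 3·4^2 + 3·4 + 3; at 5: 5^(5 + 1) + 3·5^3 + 3·5^2 + 3·5 + 3 = 16093; next = 16092
base 5: 16092 = 5^(5 + 1) + 3·5^3 + 3·5^2 + 3·5 + 2; at 6: 6^(6 + 1) + 3·6^3 + 3·6^2 + 3·6 + 2 = 280712; next = 280711
base 6: 280711 = 6^(6 + 1) + 3·6^3 + 3·6^2 + 3·6 + 1; at 7: 7^(7 + 1) + 3·7^3 + 3·7^2 + 3·7 + 1 = 5765999; next = 5765998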